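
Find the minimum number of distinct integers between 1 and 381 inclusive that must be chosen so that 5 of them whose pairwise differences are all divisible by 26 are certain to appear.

105

Integers whose pairwise differences are multiples of 26 are exactly those sharing a remainder mod 26. The 26 residue classes mod 26 are the pigeonholes.
With 104 integers one could put 4 in each residue class and have no class reach 5.
The 105th integer pushes some class to 5, so 26·4 + 1 = 105.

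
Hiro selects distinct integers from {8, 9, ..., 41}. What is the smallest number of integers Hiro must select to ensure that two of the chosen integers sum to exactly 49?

Group the elements by complementary pair {x, 49−x}: {8,41}, {9,40}, {10,39}, …, giving 17 two-element pairs.
Treating each of those 17 groups as a pigeonhole, one can pick one integer per group — 17 integers — with no two summing to 49.
The 18th integer lands in an occupied pair, forcing a sum of 49.

18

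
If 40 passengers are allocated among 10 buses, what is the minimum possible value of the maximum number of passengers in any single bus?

4

Pigeonhole: the 10 buses are the holes and the 40 passengers are the pigeons.
If every bus held at most 3 passengers, the total would be at most 10 × 3 = 30, which is less than 40.
So some bus holds at least ⌈40/10⌉ = 4 passengers.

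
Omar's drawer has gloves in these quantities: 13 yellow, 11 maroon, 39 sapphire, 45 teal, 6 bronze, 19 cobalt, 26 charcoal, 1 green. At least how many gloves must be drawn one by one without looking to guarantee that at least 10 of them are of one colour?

62

An adversary could hand out at most 9 gloves per colour (bronze, green run out sooner): 9 + 9 + 9 + 9 + 6 + 9 + 9 + 1 = 61 gloves and still no colour has 10.
Pigeonhole: one more glove lands in a colour already at 9, so 62 draws are enough and 61 are not.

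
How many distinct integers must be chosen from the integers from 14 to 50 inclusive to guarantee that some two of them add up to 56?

A set avoiding the sum 56 can contain at most one of each pair {x, 56−x}, plus the 9 elements whose complement lies outside the range or equal to its own complement.
The integers 28, …, 50 (23 of them) are such a set: any two sum to at least 28+29 = 57 > 56.
By the pigeonhole principle, any 24th integer completes one of the 14 pairs, so 24 choices force a sum of 56.

24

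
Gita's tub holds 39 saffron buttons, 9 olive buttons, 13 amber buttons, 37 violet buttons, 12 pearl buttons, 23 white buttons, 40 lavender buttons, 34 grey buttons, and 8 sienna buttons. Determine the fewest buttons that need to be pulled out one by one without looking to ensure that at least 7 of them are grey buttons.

188

In the worst case for collecting grey buttons, every non-grey button comes out first.
There are 39 + 9 + 13 + 37 + 12 + 23 + 40 + 8 = 181 non-grey buttons altogether.
After those, each further button must be grey, so 181 + 7 = 188 draws guarantee 7 grey buttons.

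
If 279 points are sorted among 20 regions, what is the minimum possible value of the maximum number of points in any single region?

14

The 20 regions are the holes and the 279 points are the pigeons.
If every region held at most 13 points, the total would be at most 20 × 13 = 260, which is less than 279.
So some region holds at least ⌈279/20⌉ = 14 points.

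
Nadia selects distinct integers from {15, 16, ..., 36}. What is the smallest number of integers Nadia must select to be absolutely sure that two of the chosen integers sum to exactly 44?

Two chosen integers sum to 44 exactly when both halves of some pair {x, 44−x} with 15 ≤ x ≤ 44−x ≤ 29 are chosen — 7 such pairs.
The remaining 8 elements (those with no distinct partner in range) can never complete a 44-sum, so the worst case takes all of them and one from each pair: 8 + 7 = 15.
By the pigeonhole principle, the 16th integer has to be the second member of some pair, so 15 + 1 = 16.

16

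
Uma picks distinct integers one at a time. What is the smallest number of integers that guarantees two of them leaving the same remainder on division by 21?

22

The 21 residue classes mod 21 are the pigeonholes.
With 21 integers one could put 1 in each residue class and have no class reach 2.
The 22nd integer pushes some class to 2, so 21·1 + 1 = 22.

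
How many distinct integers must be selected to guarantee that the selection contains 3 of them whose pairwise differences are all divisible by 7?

Integers whose pairwise differences are multiples of 7 are exactly those sharing a remainder mod 7. Pigeonhole: the 7 residue classes mod 7 are the pigeonholes.
With 14 integers one could put 2 in each residue class and have no class reach 3.
The 15th integer pushes some class to 3, so 7·2 + 1 = 15.

15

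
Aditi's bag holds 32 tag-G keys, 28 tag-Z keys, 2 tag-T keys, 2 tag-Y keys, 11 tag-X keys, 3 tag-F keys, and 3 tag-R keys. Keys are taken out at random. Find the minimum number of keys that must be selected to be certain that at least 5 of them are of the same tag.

23

By the pigeonhole principle, the 7 tags are the holes; the keys drawn are the pigeons.
To avoid 5 of any one tag, the worst case takes at most 4 of each tag, or every key of a tag that has fewer than 4.
That gives 4 + 4 + 2 + 2 + 4 + 3 + 3 = 22 keys with no tag reaching 5.
The next key forces some tag to 5, so 22 + 1 = 23.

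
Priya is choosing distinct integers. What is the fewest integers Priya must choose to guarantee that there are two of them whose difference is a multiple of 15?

Integers whose pairwise differences are multiples of 15 are exactly those sharing a remainder mod 15. The 15 residue classes mod 15 are the pigeonholes.
With 15 integers one could put 1 in each residue class and have no class reach 2.
The 16th integer pushes some class to 2, so 15·1 + 1 = 16.

16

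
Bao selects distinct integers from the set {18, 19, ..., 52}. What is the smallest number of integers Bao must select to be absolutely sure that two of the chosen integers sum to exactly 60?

A set avoiding the sum 60 can contain at most one of each pair {x, 60−x}, plus the 11 elements whose complement lies outside the range or equal to its own complement.
The integers 30, …, 52 (23 of them) are such a set: any two sum to at least 30+31 = 61 > 60.
Pigeonhole: any 24th integer completes one of the 12 pairs, so 24 choices force a sum of 60.

24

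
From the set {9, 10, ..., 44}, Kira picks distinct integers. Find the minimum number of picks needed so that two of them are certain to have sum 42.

Group the elements by complementary pair {x, 42−x}: {9,33}, {10,32}, {11,31}, …, giving 12 two-element pairs, the single value 21 (it cannot pair with itself since the integers are distinct), and 11 integers whose partner 42−x falls outside [9,44].
By pigeonhole, treating each of those 24 groups as a pigeonhole, one can pick one integer per group — 24 integers — with no two summing to 42.
The 25th integer lands in an occupied pair, forcing a sum of 42.

25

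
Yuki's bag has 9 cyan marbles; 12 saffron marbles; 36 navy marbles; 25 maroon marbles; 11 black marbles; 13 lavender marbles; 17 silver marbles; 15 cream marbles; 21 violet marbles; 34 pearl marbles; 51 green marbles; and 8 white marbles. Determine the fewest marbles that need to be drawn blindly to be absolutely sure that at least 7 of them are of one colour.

73

An adversary could hand out at most 6 marbles per colour: 6 + 6 + 6 + 6 + 6 + 6 + 6 + 6 + 6 + 6 + 6 + 6 = 72 marbles and still no colour has 7.
By pigeonhole, one more marble lands in a colour already at 6, so 73 draws are enough and 72 are not.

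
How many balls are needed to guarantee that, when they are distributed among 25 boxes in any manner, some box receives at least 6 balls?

126

With 125 balls one could put exactly 5 in each of the 25 boxes, and no box would reach 6.
One more ball must land in a box that already has 5, giving it 6.
So 25 × 5 + 1 = 126 balls are required.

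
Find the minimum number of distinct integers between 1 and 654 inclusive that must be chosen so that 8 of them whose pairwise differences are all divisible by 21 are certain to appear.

148

Integers whose pairwise differences are multiples of 21 are exactly those sharing a remainder mod 21. By pigeonhole, the 21 residue classes mod 21 are the pigeonholes.
With 147 integers one could put 7 in each residue class and have no class reach 8.
The 148th integer pushes some class to 8, so 21·7 + 1 = 148.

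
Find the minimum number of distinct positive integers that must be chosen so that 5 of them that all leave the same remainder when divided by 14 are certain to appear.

The 14 residue classes mod 14 are the pigeonholes.
With 56 integers one could put 4 in each residue class and have no class reach 5.
The 57th integer pushes some class to 5, so 14·4 + 1 = 57.

57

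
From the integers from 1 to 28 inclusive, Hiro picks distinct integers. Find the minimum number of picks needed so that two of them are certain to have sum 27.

16

Two chosen integers sum to 27 exactly when both halves of some pair {x, 27−x} with 1 ≤ x ≤ 27−x ≤ 26 are chosen — 13 such pairs.
The remaining 2 elements (those with no distinct partner in range) can never complete a 27-sum, so the worst case takes all of them and one from each pair: 2 + 13 = 15.
By pigeonhole, the 16th integer has to be the second member of some pair, so 15 + 1 = 16.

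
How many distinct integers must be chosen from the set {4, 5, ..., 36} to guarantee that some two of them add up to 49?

A set avoiding the sum 49 can contain at most one of each pair {x, 49−x}, plus the 9 elements whose complement lies outside the range.
The integers 4, …, 24 (21 of them) are such a set: any two sum to at least 4+5 = 9 and at most 23+24 = 47 < 49.
By pigeonhole, any 22nd integer completes one of the 12 pairs, so 22 choices force a sum of 49.

22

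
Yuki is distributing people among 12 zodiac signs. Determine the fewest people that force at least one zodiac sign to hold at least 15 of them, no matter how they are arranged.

169

With 168 people one could put exactly 14 in each of the 12 zodiac signs, and no zodiac sign would reach 15.
Pigeonhole: one more person must land in a zodiac sign that already has 14, giving it 15.
So 12 × 14 + 1 = 169 people are required.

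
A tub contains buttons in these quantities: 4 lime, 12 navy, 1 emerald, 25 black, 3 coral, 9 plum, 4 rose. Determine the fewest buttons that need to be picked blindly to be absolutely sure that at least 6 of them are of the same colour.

28

By the pigeonhole principle, the 7 colours are the holes; the buttons drawn are the pigeons.
To avoid 6 of any one colour, the worst case takes at most 5 of each colour, or every button of a colour that has fewer than 5.
That gives 4 + 5 + 1 + 5 + 3 + 5 + 4 = 27 buttons with no colour reaching 6.
The next button forces some colour to 6, so 27 + 1 = 28.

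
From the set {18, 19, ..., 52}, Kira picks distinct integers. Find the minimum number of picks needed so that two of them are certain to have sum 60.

Group the elements by complementary pair {x, 60−x}: {18,42}, {19,41}, {20,40}, …, giving 12 two-element pairs; the single value 30 (it cannot pair with itself since the integers are distinct); and 10 integers whose partner 60−x falls outside [18,52].
By pigeonhole, treating each of those 23 groups as a pigeonhole, one can pick one integer per group — 23 integers — with no two summing to 60.
The 24th integer lands in an occupied pair, forcing a sum of 60.

24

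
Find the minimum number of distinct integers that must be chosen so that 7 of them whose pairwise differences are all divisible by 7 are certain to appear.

43

Integers whose pairwise differences are multiples of 7 are exactly those sharing a remainder mod 7. The 7 residue classes mod 7 are the pigeonholes.
With 42 integers one could put 6 in each residue class and have no class reach 7.
The 43rd integer pushes some class to 7, so 7·6 + 1 = 43.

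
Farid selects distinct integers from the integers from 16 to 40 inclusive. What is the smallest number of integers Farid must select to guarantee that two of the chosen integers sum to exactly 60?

16

A set avoiding the sum 60 can contain at most one of each pair {x, 60−x}, plus the 5 elements whose complement lies outside the range or equal to its own complement.
The integers 16, …, 30 (15 of them) are such a set: any two sum to at least 16+17 = 33 and at most 29+30 = 59 < 60.
By pigeonhole, any 16th integer completes one of the 10 pairs, so 16 choices force a sum of 60.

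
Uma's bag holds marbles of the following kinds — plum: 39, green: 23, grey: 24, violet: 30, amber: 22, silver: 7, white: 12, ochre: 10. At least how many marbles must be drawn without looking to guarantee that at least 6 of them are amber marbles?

151

In the worst case for collecting amber marbles, every non-amber marble comes out first.
There are 39 + 23 + 24 + 30 + 7 + 12 + 10 = 145 non-amber marbles altogether.
After those, each further marble must be amber, so 145 + 6 = 151 draws guarantee 6 amber marbles.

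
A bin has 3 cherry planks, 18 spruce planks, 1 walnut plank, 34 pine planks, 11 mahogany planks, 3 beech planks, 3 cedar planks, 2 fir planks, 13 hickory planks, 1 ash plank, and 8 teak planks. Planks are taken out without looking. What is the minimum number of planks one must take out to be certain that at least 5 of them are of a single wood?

By pigeonhole, put each drawn plank into a box by wood. The largest draw with every box below 5 takes min(count, 4) from each wood; woods with fewer than 4 contribute all they have.
Σ min(cᵢ, 4) = 3 + 4 + 1 + 4 + 4 + 3 + 3 + 2 + 4 + 1 + 4 = 33.
Draw number 33 + 1 = 34 must push one box to 5.

34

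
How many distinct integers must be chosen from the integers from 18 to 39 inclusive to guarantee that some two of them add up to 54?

A set avoiding the sum 54 can contain at most one of each pair {x, 54−x}, plus the 4 elements whose complement lies outside the range or equal to its own complement.
The integers 27, …, 39 (13 of them) are such a set: any two sum to at least 27+28 = 55 > 54.
By the pigeonhole principle, any 14th integer completes one of the 9 pairs, so 14 choices force a sum of 54.

14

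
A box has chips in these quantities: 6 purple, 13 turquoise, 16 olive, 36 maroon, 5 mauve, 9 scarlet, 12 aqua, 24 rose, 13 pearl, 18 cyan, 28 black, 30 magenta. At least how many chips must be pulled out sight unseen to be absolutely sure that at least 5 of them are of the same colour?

By pigeonhole, the 12 colours are the holes; the chips drawn are the pigeons.
To avoid 5 of any one colour, the worst case takes at most 4 of each colour.
That gives 4 + 4 + 4 + 4 + 4 + 4 + 4 + 4 + 4 + 4 + 4 + 4 = 48 chips with no colour reaching 5.
The next chip forces some colour to 5, so 48 + 1 = 49.

49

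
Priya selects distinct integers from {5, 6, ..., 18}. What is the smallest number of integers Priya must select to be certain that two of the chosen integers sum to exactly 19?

10

Two chosen integers sum to 19 exactly when both halves of some pair {x, 19−x} with 5 ≤ x ≤ 19−x ≤ 14 are chosen — 5 such pairs.
The remaining 4 elements (those with no distinct partner in range) can never complete a 19-sum, so the worst case takes all of them and one from each pair: 4 + 5 = 9.
The 10th integer has to be the second member of some pair, so 9 + 1 = 10.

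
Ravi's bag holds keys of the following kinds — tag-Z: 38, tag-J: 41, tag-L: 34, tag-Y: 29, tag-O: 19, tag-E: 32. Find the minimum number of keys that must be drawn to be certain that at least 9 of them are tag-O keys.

In the worst case for collecting tag-O keys, every non-tag-O key comes out first.
There are 38 + 41 + 34 + 29 + 32 = 174 non-tag-O keys altogether.
After those, each further key must be tag-O, so 174 + 9 = 183 draws guarantee 9 tag-O keys.

183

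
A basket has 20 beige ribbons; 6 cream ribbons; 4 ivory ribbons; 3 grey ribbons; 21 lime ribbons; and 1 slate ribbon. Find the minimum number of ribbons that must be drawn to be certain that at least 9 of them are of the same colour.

31

By the pigeonhole principle, the 6 colours are the holes; the ribbons drawn are the pigeons.
To avoid 9 of any one colour, the worst case takes at most 8 of each colour, or every ribbon of a colour that has fewer than 8.
That gives 8 + 6 + 4 + 3 + 8 + 1 = 30 ribbons with no colour reaching 9.
The next ribbon forces some colour to 9, so 30 + 1 = 31.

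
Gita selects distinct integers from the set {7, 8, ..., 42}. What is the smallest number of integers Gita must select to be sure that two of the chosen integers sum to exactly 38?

25

Two chosen integers sum to 38 exactly when both halves of some pair {x, 38−x} with 7 ≤ x ≤ 38−x ≤ 31 are chosen — 12 such pairs.
The remaining 12 elements (those with no distinct partner in range) can never complete a 38-sum, so the worst case takes all of them and one from each pair: 12 + 12 = 24.
The 25th integer has to be the second member of some pair, so 24 + 1 = 25.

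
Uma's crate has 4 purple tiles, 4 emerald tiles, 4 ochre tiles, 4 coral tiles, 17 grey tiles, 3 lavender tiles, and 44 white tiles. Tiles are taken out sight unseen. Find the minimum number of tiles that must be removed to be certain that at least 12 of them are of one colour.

Pigeonhole: put each drawn tile into a box by colour. The largest draw with every box below 12 takes min(count, 11) from each colour; colours with fewer than 11 contribute all they have.
Σ min(cᵢ, 11) = 4 + 4 + 4 + 4 + 11 + 3 + 11 = 41.
Draw number 41 + 1 = 42 must push one box to 12.

42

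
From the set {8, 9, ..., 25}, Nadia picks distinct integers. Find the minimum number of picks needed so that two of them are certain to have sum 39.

13

Two chosen integers sum to 39 exactly when both halves of some pair {x, 39−x} with 14 ≤ x ≤ 39−x ≤ 25 are chosen — 6 such pairs.
The remaining 6 elements (those with no distinct partner in range) can never complete a 39-sum, so the worst case takes all of them and one from each pair: 6 + 6 = 12.
By the pigeonhole principle, the 13th integer has to be the second member of some pair, so 12 + 1 = 13.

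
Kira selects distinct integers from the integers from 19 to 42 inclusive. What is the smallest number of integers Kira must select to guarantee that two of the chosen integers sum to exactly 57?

15

Group the elements by complementary pair {x, 57−x}: {19,38}, {20,37}, {21,36}, …, giving 10 two-element pairs and 4 integers whose partner 57−x falls outside [19,42].
Treating each of those 14 groups as a pigeonhole, one can pick one integer per group — 14 integers — with no two summing to 57.
The 15th integer lands in an occupied pair, forcing a sum of 57.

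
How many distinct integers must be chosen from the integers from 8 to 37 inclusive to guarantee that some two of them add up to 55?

21

Two chosen integers sum to 55 exactly when both halves of some pair {x, 55−x} with 18 ≤ x ≤ 55−x ≤ 37 are chosen — 10 such pairs.
The remaining 10 elements (those with no distinct partner in range) can never complete a 55-sum, so the worst case takes all of them and one from each pair: 10 + 10 = 20.
The 21st integer has to be the second member of some pair, so 20 + 1 = 21.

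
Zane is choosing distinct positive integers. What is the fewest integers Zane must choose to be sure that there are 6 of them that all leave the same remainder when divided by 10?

51

The 10 residue classes mod 10 are the pigeonholes.
With 50 integers one could put 5 in each residue class and have no class reach 6.
The 51st integer pushes some class to 6, so 10·5 + 1 = 51.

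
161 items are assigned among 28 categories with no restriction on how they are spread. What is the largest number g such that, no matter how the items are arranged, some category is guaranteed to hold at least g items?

6

The 28 categories are the holes and the 161 items are the pigeons.
If every category held at most 5 items, the total would be at most 28 × 5 = 140, which is less than 161.
So some category holds at least ⌈161/28⌉ = 6 items.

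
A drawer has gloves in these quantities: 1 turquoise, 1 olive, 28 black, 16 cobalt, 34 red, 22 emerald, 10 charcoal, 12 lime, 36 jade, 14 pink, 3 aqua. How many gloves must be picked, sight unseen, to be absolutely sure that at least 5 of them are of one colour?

An adversary could hand out at most 4 gloves per colour (turquoise, olive, aqua run out sooner): 1 + 1 + 4 + 4 + 4 + 4 + 4 + 4 + 4 + 4 + 3 = 37 gloves and still no colour has 5.
By the pigeonhole principle, one more glove lands in a colour already at 4, so 38 draws are enough and 37 are not.

38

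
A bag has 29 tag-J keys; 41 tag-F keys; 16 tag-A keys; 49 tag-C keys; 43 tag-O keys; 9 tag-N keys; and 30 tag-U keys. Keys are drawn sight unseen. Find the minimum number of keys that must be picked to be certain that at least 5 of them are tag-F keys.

In the worst case for collecting tag-F keys, every non-tag-F key comes out first.
There are 29 + 16 + 49 + 43 + 9 + 30 = 176 non-tag-F keys altogether.
After those, each further key must be tag-F, so 176 + 5 = 181 draws guarantee 5 tag-F keys.

181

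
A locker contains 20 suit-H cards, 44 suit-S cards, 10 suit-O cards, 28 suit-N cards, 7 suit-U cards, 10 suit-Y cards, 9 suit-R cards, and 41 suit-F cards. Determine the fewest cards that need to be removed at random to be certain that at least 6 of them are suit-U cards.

168

In the worst case for collecting suit-U cards, every non-suit-U card comes out first.
There are 20 + 44 + 10 + 28 + 10 + 9 + 41 = 162 non-suit-U cards altogether.
After those, each further card must be suit-U, so 162 + 6 = 168 draws guarantee 6 suit-U cards.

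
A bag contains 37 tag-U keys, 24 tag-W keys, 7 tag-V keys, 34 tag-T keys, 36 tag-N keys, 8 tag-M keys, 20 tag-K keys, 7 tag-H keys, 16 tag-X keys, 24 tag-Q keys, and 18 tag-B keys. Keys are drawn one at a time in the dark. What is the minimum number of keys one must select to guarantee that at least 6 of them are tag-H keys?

In the worst case for collecting tag-H keys, every non-tag-H key comes out first.
There are 37 + 24 + 7 + 34 + 36 + 8 + 20 + 16 + 24 + 18 = 224 non-tag-H keys altogether.
After those, each further key must be tag-H, so 224 + 6 = 230 draws guarantee 6 tag-H keys.

230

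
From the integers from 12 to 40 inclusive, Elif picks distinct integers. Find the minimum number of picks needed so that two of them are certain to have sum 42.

A set avoiding the sum 42 can contain at most one of each pair {x, 42−x}, plus the 11 elements whose complement lies outside the range or equal to its own complement.
The integers 21, …, 40 (20 of them) are such a set: any two sum to at least 21+22 = 43 > 42.
Pigeonhole: any 21st integer completes one of the 9 pairs, so 21 choices force a sum of 42.

21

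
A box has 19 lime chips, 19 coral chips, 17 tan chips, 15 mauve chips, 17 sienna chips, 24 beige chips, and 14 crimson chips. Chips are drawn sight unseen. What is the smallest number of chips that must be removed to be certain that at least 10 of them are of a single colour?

64

By pigeonhole, put each drawn chip into a box by colour. The largest draw with every box below 10 takes min(count, 9) from each colour.
Σ min(cᵢ, 9) = 9 + 9 + 9 + 9 + 9 + 9 + 9 = 63.
Draw number 63 + 1 = 64 must push one box to 10.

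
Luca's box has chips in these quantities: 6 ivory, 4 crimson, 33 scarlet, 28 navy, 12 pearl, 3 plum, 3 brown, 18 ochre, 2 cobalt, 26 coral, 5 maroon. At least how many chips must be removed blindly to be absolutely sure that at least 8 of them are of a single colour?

Pigeonhole: the 11 colours are the holes; the chips drawn are the pigeons.
To avoid 8 of any one colour, the worst case takes at most 7 of each colour, or every chip of a colour that has fewer than 7.
That gives 6 + 4 + 7 + 7 + 7 + 3 + 3 + 7 + 2 + 7 + 5 = 58 chips with no colour reaching 8.
The next chip forces some colour to 8, so 58 + 1 = 59.

59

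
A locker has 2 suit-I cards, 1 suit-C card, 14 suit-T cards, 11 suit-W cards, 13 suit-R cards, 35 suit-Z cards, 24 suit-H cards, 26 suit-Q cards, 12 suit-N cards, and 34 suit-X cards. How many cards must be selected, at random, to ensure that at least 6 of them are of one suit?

Put each drawn card into a box by suit. The largest draw with every box below 6 takes min(count, 5) from each suit; suits with fewer than 5 contribute all they have.
Σ min(cᵢ, 5) = 2 + 1 + 5 + 5 + 5 + 5 + 5 + 5 + 5 + 5 = 43.
Draw number 43 + 1 = 44 must push one box to 6.

44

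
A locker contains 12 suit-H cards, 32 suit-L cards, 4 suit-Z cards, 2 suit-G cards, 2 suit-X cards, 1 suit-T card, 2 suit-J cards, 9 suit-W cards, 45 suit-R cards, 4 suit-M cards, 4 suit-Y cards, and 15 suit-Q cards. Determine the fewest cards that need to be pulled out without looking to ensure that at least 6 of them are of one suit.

45

By the pigeonhole principle, the 12 suits are the holes; the cards drawn are the pigeons.
To avoid 6 of any one suit, the worst case takes at most 5 of each suit, or every card of a suit that has fewer than 5.
That gives 5 + 5 + 4 + 2 + 2 + 1 + 2 + 5 + 5 + 4 + 4 + 5 = 44 cards with no suit reaching 6.
The next card forces some suit to 6, so 44 + 1 = 45.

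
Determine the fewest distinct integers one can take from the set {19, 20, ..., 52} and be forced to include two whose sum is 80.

23

Two chosen integers sum to 80 exactly when both halves of some pair {x, 80−x} with 28 ≤ x ≤ 80−x ≤ 52 are chosen — 12 such pairs.
The remaining 10 elements (those with no distinct partner in range) can never complete a 80-sum, so the worst case takes all of them and one from each pair: 10 + 12 = 22.
Pigeonhole: the 23rd integer has to be the second member of some pair, so 22 + 1 = 23.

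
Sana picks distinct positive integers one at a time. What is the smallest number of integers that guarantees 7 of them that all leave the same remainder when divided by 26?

157

By pigeonhole, the 26 residue classes mod 26 are the pigeonholes.
With 156 integers one could put 6 in each residue class and have no class reach 7.
The 157th integer pushes some class to 7, so 26·6 + 1 = 157.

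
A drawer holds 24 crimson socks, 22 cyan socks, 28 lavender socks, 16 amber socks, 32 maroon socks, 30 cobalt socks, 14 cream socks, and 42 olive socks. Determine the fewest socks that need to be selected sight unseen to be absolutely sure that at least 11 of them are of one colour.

81

Put each drawn sock into a box by colour. The largest draw with every box below 11 takes min(count, 10) from each colour.
Σ min(cᵢ, 10) = 10 + 10 + 10 + 10 + 10 + 10 + 10 + 10 = 80.
Draw number 80 + 1 = 81 must push one box to 11.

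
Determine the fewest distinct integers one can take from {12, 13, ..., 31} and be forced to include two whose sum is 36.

Group the elements by complementary pair {x, 36−x}: {12,24}, {13,23}, {14,22}, …, giving 6 two-element pairs, the single value 18 (it cannot pair with itself since the integers are distinct), and 7 integers whose partner 36−x falls outside [12,31].
By pigeonhole, treating each of those 14 groups as a pigeonhole, one can pick one integer per group — 14 integers — with no two summing to 36.
The 15th integer lands in an occupied pair, forcing a sum of 36.

15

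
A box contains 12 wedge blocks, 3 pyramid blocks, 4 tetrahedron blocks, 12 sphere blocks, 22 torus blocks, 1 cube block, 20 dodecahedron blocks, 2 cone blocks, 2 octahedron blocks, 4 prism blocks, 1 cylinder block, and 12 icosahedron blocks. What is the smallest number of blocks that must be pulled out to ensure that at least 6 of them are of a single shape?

43

The 12 shapes are the holes; the blocks drawn are the pigeons.
To avoid 6 of any one shape, the worst case takes at most 5 of each shape, or every block of a shape that has fewer than 5.
That gives 5 + 3 + 4 + 5 + 5 + 1 + 5 + 2 + 2 + 4 + 1 + 5 = 42 blocks with no shape reaching 6.
The next block forces some shape to 6, so 42 + 1 = 43.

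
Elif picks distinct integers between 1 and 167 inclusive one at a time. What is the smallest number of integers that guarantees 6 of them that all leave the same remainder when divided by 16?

By the pigeonhole principle, the 16 residue classes mod 16 are the pigeonholes.
With 80 integers one could put 5 in each residue class and have no class reach 6.
The 81st integer pushes some class to 6, so 16·5 + 1 = 81.

81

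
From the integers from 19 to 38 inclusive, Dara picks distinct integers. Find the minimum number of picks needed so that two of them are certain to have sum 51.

14

Group the elements by complementary pair {x, 51−x}: {19,32}, {20,31}, {21,30}, …, giving 7 two-element pairs and 6 integers whose partner 51−x falls outside [19,38].
Pigeonhole: treating each of those 13 groups as a pigeonhole, one can pick one integer per group — 13 integers — with no two summing to 51.
The 14th integer lands in an occupied pair, forcing a sum of 51.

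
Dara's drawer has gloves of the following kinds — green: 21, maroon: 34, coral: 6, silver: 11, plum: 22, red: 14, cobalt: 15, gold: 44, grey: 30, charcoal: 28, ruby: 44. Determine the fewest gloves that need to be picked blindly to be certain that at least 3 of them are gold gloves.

In the worst case for collecting gold gloves, every non-gold glove comes out first.
There are 21 + 34 + 6 + 11 + 22 + 14 + 15 + 30 + 28 + 44 = 225 non-gold gloves altogether.
After those, each further glove must be gold, so 225 + 3 = 228 draws guarantee 3 gold gloves.

228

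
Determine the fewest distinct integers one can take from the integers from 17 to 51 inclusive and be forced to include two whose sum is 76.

23

A set avoiding the sum 76 can contain at most one of each pair {x, 76−x}, plus the 9 elements whose complement lies outside the range or equal to its own complement.
The integers 17, …, 38 (22 of them) are such a set: any two sum to at least 17+18 = 35 and at most 37+38 = 75 < 76.
By pigeonhole, any 23rd integer completes one of the 13 pairs, so 23 choices force a sum of 76.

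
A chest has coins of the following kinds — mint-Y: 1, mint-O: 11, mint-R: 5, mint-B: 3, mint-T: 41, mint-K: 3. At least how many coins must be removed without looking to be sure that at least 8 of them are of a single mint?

Put each drawn coin into a box by mint. The largest draw with every box below 8 takes min(count, 7) from each mint; mints with fewer than 7 contribute all they have.
Σ min(cᵢ, 7) = 1 + 7 + 5 + 3 + 7 + 3 = 26.
Draw number 26 + 1 = 27 must push one box to 8.

27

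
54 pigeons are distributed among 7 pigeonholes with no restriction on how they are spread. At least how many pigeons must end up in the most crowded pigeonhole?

8

The 7 pigeonholes are the holes and the 54 pigeons are the pigeons.
If every pigeonhole held at most 7 pigeons, the total would be at most 7 × 7 = 49, which is less than 54.
So some pigeonhole holds at least ⌈54/7⌉ = 8 pigeons.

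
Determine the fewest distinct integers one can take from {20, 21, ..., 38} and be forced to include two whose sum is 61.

Group the elements by complementary pair {x, 61−x}: {23,38}, {24,37}, {25,36}, …, giving 8 two-element pairs and 3 integers whose partner 61−x falls outside [20,38].
Pigeonhole: treating each of those 11 groups as a pigeonhole, one can pick one integer per group — 11 integers — with no two summing to 61.
The 12th integer lands in an occupied pair, forcing a sum of 61.

12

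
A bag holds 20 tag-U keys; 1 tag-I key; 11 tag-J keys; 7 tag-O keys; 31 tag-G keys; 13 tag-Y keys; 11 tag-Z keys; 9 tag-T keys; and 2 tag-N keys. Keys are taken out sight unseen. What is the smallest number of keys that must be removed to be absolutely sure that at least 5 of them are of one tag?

32

Pigeonhole: the 9 tags are the holes; the keys drawn are the pigeons.
To avoid 5 of any one tag, the worst case takes at most 4 of each tag, or every key of a tag that has fewer than 4.
That gives 4 + 1 + 4 + 4 + 4 + 4 + 4 + 4 + 2 = 31 keys with no tag reaching 5.
The next key forces some tag to 5, so 31 + 1 = 32.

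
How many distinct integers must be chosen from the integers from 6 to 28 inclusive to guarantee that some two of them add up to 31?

14

Group the elements by complementary pair {x, 31−x}: {6,25}, {7,24}, {8,23}, …, giving 10 two-element pairs and 3 integers whose partner 31−x falls outside [6,28].
By pigeonhole, treating each of those 13 groups as a pigeonhole, one can pick one integer per group — 13 integers — with no two summing to 31.
The 14th integer lands in an occupied pair, forcing a sum of 31.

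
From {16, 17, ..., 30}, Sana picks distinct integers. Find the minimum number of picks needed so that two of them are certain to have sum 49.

10

Group the elements by complementary pair {x, 49−x}: {19,30}, {20,29}, {21,28}, …, giving 6 two-element pairs and 3 integers whose partner 49−x falls outside [16,30].
Treating each of those 9 groups as a pigeonhole, one can pick one integer per group — 9 integers — with no two summing to 49.
The 10th integer lands in an occupied pair, forcing a sum of 49.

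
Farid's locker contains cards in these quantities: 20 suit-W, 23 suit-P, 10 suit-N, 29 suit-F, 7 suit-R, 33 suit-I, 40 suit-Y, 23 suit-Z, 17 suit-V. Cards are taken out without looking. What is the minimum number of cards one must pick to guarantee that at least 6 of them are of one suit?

By the pigeonhole principle, put each drawn card into a box by suit. The largest draw with every box below 6 takes min(count, 5) from each suit.
Σ min(cᵢ, 5) = 5 + 5 + 5 + 5 + 5 + 5 + 5 + 5 + 5 = 45.
Draw number 45 + 1 = 46 must push one box to 6.

46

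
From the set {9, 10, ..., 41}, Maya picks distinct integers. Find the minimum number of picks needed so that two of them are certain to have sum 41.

Two chosen integers sum to 41 exactly when both halves of some pair {x, 41−x} with 9 ≤ x ≤ 41−x ≤ 32 are chosen — 12 such pairs.
The remaining 9 elements (those with no distinct partner in range) can never complete a 41-sum, so the worst case takes all of them and one from each pair: 9 + 12 = 21.
By the pigeonhole principle, the 22nd integer has to be the second member of some pair, so 21 + 1 = 22.

22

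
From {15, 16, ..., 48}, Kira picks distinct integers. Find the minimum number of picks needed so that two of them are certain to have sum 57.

21

A set avoiding the sum 57 can contain at most one of each pair {x, 57−x}, plus the 6 elements whose complement lies outside the range.
The integers 29, …, 48 (20 of them) are such a set: any two sum to at least 29+30 = 59 > 57.
Pigeonhole: any 21st integer completes one of the 14 pairs, so 21 choices force a sum of 57.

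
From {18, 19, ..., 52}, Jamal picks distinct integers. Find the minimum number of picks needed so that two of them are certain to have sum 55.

26

A set avoiding the sum 55 can contain at most one of each pair {x, 55−x}, plus the 15 elements whose complement lies outside the range.
The integers 28, …, 52 (25 of them) are such a set: any two sum to at least 28+29 = 57 > 55.
Any 26th integer completes one of the 10 pairs, so 26 choices force a sum of 55.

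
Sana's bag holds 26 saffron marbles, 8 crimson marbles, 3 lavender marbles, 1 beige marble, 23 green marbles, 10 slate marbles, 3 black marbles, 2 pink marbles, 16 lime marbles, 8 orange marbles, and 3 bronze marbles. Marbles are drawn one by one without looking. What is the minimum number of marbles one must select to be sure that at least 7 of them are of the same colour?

An adversary could hand out at most 6 marbles per colour (5 colours run out sooner): 6 + 6 + 3 + 1 + 6 + 6 + 3 + 2 + 6 + 6 + 3 = 48 marbles and still no colour has 7.
One more marble lands in a colour already at 6, so 49 draws are enough and 48 are not.

49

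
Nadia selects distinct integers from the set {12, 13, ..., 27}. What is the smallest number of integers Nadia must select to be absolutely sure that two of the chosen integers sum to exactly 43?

Group the elements by complementary pair {x, 43−x}: {16,27}, {17,26}, {18,25}, …, giving 6 two-element pairs and 4 integers whose partner 43−x falls outside [12,27].
By the pigeonhole principle, treating each of those 10 groups as a pigeonhole, one can pick one integer per group — 10 integers — with no two summing to 43.
The 11th integer lands in an occupied pair, forcing a sum of 43.

11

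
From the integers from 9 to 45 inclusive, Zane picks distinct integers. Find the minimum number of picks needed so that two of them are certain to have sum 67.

26

Two chosen integers sum to 67 exactly when both halves of some pair {x, 67−x} with 22 ≤ x ≤ 67−x ≤ 45 are chosen — 12 such pairs.
The remaining 13 elements (those with no distinct partner in range) can never complete a 67-sum, so the worst case takes all of them and one from each pair: 13 + 12 = 25.
By pigeonhole, the 26th integer has to be the second member of some pair, so 25 + 1 = 26.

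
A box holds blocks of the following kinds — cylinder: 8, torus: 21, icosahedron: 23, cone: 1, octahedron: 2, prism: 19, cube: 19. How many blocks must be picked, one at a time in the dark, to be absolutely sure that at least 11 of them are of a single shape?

Pigeonhole: put each drawn block into a box by shape. The largest draw with every box below 11 takes min(count, 10) from each shape; shapes with fewer than 10 contribute all they have.
Σ min(cᵢ, 10) = 8 + 10 + 10 + 1 + 2 + 10 + 10 = 51.
Draw number 51 + 1 = 52 must push one box to 11.

52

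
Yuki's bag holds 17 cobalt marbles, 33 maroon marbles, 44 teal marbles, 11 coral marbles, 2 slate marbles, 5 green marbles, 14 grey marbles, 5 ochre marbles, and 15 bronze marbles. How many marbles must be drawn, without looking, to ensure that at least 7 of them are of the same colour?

The 9 colours are the holes; the marbles drawn are the pigeons.
To avoid 7 of any one colour, the worst case takes at most 6 of each colour, or every marble of a colour that has fewer than 6.
That gives 6 + 6 + 6 + 6 + 2 + 5 + 6 + 5 + 6 = 48 marbles with no colour reaching 7.
The next marble forces some colour to 7, so 48 + 1 = 49.

49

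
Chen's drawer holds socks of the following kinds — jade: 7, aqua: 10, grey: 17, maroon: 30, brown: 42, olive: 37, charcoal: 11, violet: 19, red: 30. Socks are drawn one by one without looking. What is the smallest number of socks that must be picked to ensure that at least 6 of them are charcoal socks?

In the worst case for collecting charcoal socks, every non-charcoal sock comes out first.
There are 7 + 10 + 17 + 30 + 42 + 37 + 19 + 30 = 192 non-charcoal socks altogether.
After those, each further sock must be charcoal, so 192 + 6 = 198 draws guarantee 6 charcoal socks.

198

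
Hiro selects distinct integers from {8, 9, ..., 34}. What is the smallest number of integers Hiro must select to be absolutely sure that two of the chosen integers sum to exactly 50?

19

Two chosen integers sum to 50 exactly when both halves of some pair {x, 50−x} with 16 ≤ x ≤ 50−x ≤ 34 are chosen — 9 such pairs.
The remaining 9 elements (those with no distinct partner in range) can never complete a 50-sum, so the worst case takes all of them and one from each pair: 9 + 9 = 18.
The 19th integer has to be the second member of some pair, so 18 + 1 = 19.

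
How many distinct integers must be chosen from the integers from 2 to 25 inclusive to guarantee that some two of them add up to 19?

17

Two chosen integers sum to 19 exactly when both halves of some pair {x, 19−x} with 2 ≤ x ≤ 19−x ≤ 17 are chosen — 8 such pairs.
The remaining 8 elements (those with no distinct partner in range) can never complete a 19-sum, so the worst case takes all of them and one from each pair: 8 + 8 = 16.
The 17th integer has to be the second member of some pair, so 16 + 1 = 17.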